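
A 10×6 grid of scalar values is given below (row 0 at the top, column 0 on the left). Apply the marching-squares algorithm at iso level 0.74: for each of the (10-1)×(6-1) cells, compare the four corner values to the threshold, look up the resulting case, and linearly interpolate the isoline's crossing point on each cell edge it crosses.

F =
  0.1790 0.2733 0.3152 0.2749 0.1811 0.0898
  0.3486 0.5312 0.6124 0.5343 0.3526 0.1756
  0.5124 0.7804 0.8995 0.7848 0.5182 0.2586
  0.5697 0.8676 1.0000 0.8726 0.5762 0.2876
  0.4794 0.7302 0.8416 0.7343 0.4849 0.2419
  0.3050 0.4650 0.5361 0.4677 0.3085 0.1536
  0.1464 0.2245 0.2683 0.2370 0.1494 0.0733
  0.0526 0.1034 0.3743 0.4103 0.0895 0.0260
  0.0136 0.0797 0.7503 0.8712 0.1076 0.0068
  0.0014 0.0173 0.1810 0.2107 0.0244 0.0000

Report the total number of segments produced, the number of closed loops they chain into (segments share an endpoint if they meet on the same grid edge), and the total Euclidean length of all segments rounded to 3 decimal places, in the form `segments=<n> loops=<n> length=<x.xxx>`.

cell (1,0): code 0100 → (1.838,1.000)–(2.000,0.849)
cell (1,1): code 1100 → (1.444,2.000)–(1.838,1.000)
cell (1,2): code 1100 → (1.821,3.000)–(1.444,2.000)
cell (1,3): code 1000 → (2.000,3.168)–(1.821,3.000)
cell (2,0): code 0110 → (2.000,0.849)–(3.000,0.572)
cell (2,3): code 1001 → (3.000,3.447)–(2.000,3.168)
cell (3,0): code 0010 → (3.000,0.572)–(3.929,1.000)
cell (3,1): code 0111 → (3.929,1.000)–(4.000,1.088)
cell (3,2): code 1011 → (4.000,2.947)–(3.959,3.000)
cell (3,3): code 0001 → (3.959,3.000)–(3.000,3.447)
cell (4,1): code 0010 → (4.000,1.088)–(4.333,2.000)
cell (4,2): code 0001 → (4.333,2.000)–(4.000,2.947)
cell (7,1): code 0100 → (7.973,2.000)–(8.000,1.985)
cell (7,2): code 1100 → (7.715,3.000)–(7.973,2.000)
cell (7,3): code 1000 → (8.000,3.172)–(7.715,3.000)
cell (8,1): code 0010 → (8.000,1.985)–(8.018,2.000)
cell (8,2): code 0011 → (8.018,2.000)–(8.199,3.000)
cell (8,3): code 0001 → (8.199,3.000)–(8.000,3.172)
total: 18 segments, chained into 2 closed loop(s), length Σ = 11.620646

segments=18 loops=2 length=11.621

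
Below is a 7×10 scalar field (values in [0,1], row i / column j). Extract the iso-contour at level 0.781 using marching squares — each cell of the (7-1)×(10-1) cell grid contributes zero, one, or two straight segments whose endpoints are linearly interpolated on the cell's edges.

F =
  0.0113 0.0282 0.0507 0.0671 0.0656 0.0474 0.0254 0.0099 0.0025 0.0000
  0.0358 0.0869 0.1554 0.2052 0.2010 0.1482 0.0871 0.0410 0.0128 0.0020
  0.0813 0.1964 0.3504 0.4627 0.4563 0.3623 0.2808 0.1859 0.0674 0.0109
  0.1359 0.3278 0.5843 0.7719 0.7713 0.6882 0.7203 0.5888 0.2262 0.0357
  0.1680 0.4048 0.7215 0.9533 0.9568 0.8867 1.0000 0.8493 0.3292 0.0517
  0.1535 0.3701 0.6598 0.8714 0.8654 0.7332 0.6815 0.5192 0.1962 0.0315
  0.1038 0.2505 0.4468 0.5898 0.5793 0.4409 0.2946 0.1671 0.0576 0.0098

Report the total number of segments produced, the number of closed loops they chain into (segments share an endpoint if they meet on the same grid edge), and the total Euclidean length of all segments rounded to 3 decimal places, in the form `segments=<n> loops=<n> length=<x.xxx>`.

cell (3,2): code 0100 → (3.050,3.000)–(4.000,2.257)
cell (3,3): code 1100 → (3.052,4.000)–(3.050,3.000)
cell (3,4): code 1100 → (3.468,5.000)–(3.052,4.000)
cell (3,5): code 1100 → (3.217,6.000)–(3.468,5.000)
cell (3,6): code 1100 → (3.738,7.000)–(3.217,6.000)
cell (3,7): code 1000 → (4.000,7.131)–(3.738,7.000)
cell (4,2): code 0110 → (4.000,2.257)–(5.000,2.573)
cell (4,4): code 1011 → (5.000,4.638)–(4.689,5.000)
cell (4,5): code 0011 → (4.689,5.000)–(4.688,6.000)
cell (4,6): code 0011 → (4.688,6.000)–(4.207,7.000)
cell (4,7): code 0001 → (4.207,7.000)–(4.000,7.131)
cell (5,2): code 0010 → (5.000,2.573)–(5.321,3.000)
cell (5,3): code 0011 → (5.321,3.000)–(5.295,4.000)
cell (5,4): code 0001 → (5.295,4.000)–(5.000,4.638)
total: 14 segments, chained into 1 closed loop(s), length Σ = 11.859073

segments=14 loops=1 length=11.859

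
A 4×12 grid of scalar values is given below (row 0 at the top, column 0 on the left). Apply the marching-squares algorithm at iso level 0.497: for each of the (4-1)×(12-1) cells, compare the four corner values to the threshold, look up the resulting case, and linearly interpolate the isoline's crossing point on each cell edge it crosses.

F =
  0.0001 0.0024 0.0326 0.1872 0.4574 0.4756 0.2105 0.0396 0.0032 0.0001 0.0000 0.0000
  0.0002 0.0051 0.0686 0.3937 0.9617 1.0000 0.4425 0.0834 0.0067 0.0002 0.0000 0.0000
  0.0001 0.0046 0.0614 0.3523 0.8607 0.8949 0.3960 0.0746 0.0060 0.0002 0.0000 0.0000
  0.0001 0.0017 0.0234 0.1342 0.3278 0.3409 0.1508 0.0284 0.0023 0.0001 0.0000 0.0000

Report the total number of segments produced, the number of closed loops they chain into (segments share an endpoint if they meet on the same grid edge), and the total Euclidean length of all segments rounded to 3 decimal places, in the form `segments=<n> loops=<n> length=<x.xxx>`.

segments=8 loops=1 length=8.623

cell (0,3): code 0100 → (0.079,4.000)–(1.000,3.182)
cell (0,4): code 1100 → (0.041,5.000)–(0.079,4.000)
cell (0,5): code 1000 → (1.000,5.902)–(0.041,5.000)
cell (1,3): code 0110 → (1.000,3.182)–(2.000,3.285)
cell (1,5): code 1001 → (2.000,5.798)–(1.000,5.902)
cell (2,3): code 0010 → (2.000,3.285)–(2.682,4.000)
cell (2,4): code 0011 → (2.682,4.000)–(2.718,5.000)
cell (2,5): code 0001 → (2.718,5.000)–(2.000,5.798)
total: 8 segments, chained into 1 closed loop(s), length Σ = 8.623194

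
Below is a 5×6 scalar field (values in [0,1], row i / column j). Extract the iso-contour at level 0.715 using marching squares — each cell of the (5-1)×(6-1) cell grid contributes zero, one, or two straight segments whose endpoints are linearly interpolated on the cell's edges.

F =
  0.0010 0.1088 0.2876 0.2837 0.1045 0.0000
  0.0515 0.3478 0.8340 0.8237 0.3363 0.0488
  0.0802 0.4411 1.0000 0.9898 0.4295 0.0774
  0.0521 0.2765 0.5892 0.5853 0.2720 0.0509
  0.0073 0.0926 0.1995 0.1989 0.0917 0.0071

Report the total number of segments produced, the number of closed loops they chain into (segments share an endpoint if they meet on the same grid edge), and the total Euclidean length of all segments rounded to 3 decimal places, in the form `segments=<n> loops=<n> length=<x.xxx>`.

cell (0,1): code 0100 → (0.782,2.000)–(1.000,1.755)
cell (0,2): code 1100 → (0.799,3.000)–(0.782,2.000)
cell (0,3): code 1000 → (1.000,3.223)–(0.799,3.000)
cell (1,1): code 0110 → (1.000,1.755)–(2.000,1.490)
cell (1,3): code 1001 → (2.000,3.490)–(1.000,3.223)
cell (2,1): code 0010 → (2.000,1.490)–(2.694,2.000)
cell (2,2): code 0011 → (2.694,2.000)–(2.679,3.000)
cell (2,3): code 0001 → (2.679,3.000)–(2.000,3.490)
total: 8 segments, chained into 1 closed loop(s), length Σ = 6.396906

segments=8 loops=1 length=6.397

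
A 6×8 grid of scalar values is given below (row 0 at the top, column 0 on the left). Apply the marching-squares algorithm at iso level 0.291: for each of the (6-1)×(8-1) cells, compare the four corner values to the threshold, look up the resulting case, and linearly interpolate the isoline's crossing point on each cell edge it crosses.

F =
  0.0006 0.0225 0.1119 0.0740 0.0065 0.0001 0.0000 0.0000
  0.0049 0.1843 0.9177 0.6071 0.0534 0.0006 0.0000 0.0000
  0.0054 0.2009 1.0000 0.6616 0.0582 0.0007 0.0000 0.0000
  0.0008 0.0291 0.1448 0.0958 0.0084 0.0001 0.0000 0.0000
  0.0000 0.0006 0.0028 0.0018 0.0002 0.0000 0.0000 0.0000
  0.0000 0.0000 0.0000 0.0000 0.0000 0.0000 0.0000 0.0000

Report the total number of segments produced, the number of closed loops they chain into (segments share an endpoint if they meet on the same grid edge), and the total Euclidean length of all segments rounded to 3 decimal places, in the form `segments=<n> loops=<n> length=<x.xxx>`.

cell (0,1): code 0100 → (0.222,2.000)–(1.000,1.145)
cell (0,2): code 1100 → (0.407,3.000)–(0.222,2.000)
cell (0,3): code 1000 → (1.000,3.571)–(0.407,3.000)
cell (1,1): code 0110 → (1.000,1.145)–(2.000,1.113)
cell (1,3): code 1001 → (2.000,3.614)–(1.000,3.571)
cell (2,1): code 0010 → (2.000,1.113)–(2.829,2.000)
cell (2,2): code 0011 → (2.829,2.000)–(2.655,3.000)
cell (2,3): code 0001 → (2.655,3.000)–(2.000,3.614)
total: 8 segments, chained into 1 closed loop(s), length Σ = 8.124205

segments=8 loops=1 length=8.124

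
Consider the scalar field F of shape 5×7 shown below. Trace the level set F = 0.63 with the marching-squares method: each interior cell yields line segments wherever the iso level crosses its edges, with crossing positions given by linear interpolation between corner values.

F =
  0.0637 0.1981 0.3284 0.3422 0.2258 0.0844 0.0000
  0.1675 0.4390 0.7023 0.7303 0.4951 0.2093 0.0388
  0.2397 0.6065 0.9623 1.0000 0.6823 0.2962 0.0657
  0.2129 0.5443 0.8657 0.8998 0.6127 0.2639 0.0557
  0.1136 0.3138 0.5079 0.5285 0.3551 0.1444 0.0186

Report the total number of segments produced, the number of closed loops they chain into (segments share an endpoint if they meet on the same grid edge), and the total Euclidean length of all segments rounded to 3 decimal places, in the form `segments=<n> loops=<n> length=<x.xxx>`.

cell (0,1): code 0100 → (0.807,2.000)–(1.000,1.725)
cell (0,2): code 1100 → (0.742,3.000)–(0.807,2.000)
cell (0,3): code 1000 → (1.000,3.426)–(0.742,3.000)
cell (1,1): code 0110 → (1.000,1.725)–(2.000,1.066)
cell (1,3): code 1101 → (1.721,4.000)–(1.000,3.426)
cell (1,4): code 1000 → (2.000,4.135)–(1.721,4.000)
cell (2,1): code 0110 → (2.000,1.066)–(3.000,1.267)
cell (2,3): code 1011 → (3.000,3.940)–(2.751,4.000)
cell (2,4): code 0001 → (2.751,4.000)–(2.000,4.135)
cell (3,1): code 0010 → (3.000,1.267)–(3.659,2.000)
cell (3,2): code 0011 → (3.659,2.000)–(3.727,3.000)
cell (3,3): code 0001 → (3.727,3.000)–(3.000,3.940)
total: 12 segments, chained into 1 closed loop(s), length Σ = 9.481128

segments=12 loops=1 length=9.481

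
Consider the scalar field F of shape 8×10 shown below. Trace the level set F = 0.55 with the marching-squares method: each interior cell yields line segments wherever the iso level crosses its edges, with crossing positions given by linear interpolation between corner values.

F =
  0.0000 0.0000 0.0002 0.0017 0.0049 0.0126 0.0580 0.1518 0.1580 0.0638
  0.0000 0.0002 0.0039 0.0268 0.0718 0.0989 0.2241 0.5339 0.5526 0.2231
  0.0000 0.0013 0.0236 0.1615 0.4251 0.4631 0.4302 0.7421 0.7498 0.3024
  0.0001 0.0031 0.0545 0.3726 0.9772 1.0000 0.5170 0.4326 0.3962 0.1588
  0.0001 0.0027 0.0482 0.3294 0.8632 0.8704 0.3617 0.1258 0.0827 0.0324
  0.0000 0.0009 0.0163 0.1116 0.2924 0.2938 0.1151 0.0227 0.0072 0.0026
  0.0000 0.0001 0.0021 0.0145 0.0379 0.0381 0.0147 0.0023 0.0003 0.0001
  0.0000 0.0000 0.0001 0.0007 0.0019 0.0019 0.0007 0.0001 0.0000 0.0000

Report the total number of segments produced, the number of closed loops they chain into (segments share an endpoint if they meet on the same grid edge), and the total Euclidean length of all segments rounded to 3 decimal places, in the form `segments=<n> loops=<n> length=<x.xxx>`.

cell (0,7): code 0100 → (0.993,8.000)–(1.000,7.861)
cell (0,8): code 1000 → (1.000,8.008)–(0.993,8.000)
cell (1,6): code 0100 → (1.077,7.000)–(2.000,6.384)
cell (1,7): code 1110 → (1.000,7.861)–(1.077,7.000)
cell (1,8): code 1001 → (2.000,8.447)–(1.000,8.008)
cell (2,3): code 0100 → (2.226,4.000)–(3.000,3.293)
cell (2,4): code 1100 → (2.162,5.000)–(2.226,4.000)
cell (2,5): code 1000 → (3.000,5.932)–(2.162,5.000)
cell (2,6): code 0010 → (2.000,6.384)–(2.621,7.000)
cell (2,7): code 0011 → (2.621,7.000)–(2.565,8.000)
cell (2,8): code 0001 → (2.565,8.000)–(2.000,8.447)
cell (3,3): code 0110 → (3.000,3.293)–(4.000,3.413)
cell (3,5): code 1001 → (4.000,5.630)–(3.000,5.932)
cell (4,3): code 0010 → (4.000,3.413)–(4.549,4.000)
cell (4,4): code 0011 → (4.549,4.000)–(4.556,5.000)
cell (4,5): code 0001 → (4.556,5.000)–(4.000,5.630)
total: 16 segments, chained into 2 closed loop(s), length Σ = 13.809514

segments=16 loops=2 length=13.810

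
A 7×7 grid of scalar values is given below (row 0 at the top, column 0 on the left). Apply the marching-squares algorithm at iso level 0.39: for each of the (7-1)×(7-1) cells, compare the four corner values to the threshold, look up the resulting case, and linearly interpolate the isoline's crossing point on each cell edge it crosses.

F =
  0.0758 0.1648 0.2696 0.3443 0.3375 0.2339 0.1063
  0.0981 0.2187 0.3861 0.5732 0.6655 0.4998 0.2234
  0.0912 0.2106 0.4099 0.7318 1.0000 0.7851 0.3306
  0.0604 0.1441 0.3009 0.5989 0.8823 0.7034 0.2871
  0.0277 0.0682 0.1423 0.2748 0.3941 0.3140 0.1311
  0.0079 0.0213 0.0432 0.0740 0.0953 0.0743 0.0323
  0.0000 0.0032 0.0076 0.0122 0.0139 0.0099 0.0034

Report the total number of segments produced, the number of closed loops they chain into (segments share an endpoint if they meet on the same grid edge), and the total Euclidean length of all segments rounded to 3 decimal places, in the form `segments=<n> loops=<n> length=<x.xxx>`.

segments=16 loops=1 length=12.266

cell (0,2): code 0100 → (0.200,3.000)–(1.000,2.021)
cell (0,3): code 1100 → (0.160,4.000)–(0.200,3.000)
cell (0,4): code 1100 → (0.587,5.000)–(0.160,4.000)
cell (0,5): code 1000 → (1.000,5.397)–(0.587,5.000)
cell (1,1): code 0100 → (1.164,2.000)–(2.000,1.900)
cell (1,2): code 1110 → (1.000,2.021)–(1.164,2.000)
cell (1,5): code 1001 → (2.000,5.869)–(1.000,5.397)
cell (2,1): code 0010 → (2.000,1.900)–(2.183,2.000)
cell (2,2): code 0111 → (2.183,2.000)–(3.000,2.299)
cell (2,5): code 1001 → (3.000,5.753)–(2.000,5.869)
cell (3,2): code 0010 → (3.000,2.299)–(3.645,3.000)
cell (3,3): code 0111 → (3.645,3.000)–(4.000,3.966)
cell (3,4): code 1011 → (4.000,4.051)–(3.805,5.000)
cell (3,5): code 0001 → (3.805,5.000)–(3.000,5.753)
cell (4,3): code 0010 → (4.000,3.966)–(4.014,4.000)
cell (4,4): code 0001 → (4.014,4.000)–(4.000,4.051)
total: 16 segments, chained into 1 closed loop(s), length Σ = 12.266079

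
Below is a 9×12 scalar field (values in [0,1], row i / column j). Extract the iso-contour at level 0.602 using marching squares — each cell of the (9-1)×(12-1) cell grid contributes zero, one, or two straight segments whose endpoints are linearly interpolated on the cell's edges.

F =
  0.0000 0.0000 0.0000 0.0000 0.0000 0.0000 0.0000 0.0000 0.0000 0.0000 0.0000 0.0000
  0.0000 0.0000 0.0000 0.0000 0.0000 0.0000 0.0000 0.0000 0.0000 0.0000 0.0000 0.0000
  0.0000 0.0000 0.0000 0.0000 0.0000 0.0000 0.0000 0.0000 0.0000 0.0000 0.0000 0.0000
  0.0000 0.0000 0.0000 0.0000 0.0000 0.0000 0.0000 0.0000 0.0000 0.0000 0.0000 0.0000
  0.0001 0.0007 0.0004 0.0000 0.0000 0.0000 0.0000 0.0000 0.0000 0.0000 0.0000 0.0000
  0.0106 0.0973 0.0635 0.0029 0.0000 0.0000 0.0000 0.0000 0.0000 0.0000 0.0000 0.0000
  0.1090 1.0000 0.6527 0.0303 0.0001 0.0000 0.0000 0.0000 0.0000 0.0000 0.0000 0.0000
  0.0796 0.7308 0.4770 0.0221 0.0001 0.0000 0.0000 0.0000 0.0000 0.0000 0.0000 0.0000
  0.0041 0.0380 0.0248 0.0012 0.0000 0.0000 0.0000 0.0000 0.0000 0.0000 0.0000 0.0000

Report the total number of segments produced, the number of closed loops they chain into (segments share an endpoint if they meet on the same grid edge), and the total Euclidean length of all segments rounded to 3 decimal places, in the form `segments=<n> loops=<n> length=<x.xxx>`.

segments=8 loops=1 length=4.815

cell (5,0): code 0100 → (5.559,1.000)–(6.000,0.553)
cell (5,1): code 1100 → (5.914,2.000)–(5.559,1.000)
cell (5,2): code 1000 → (6.000,2.081)–(5.914,2.000)
cell (6,0): code 0110 → (6.000,0.553)–(7.000,0.802)
cell (6,1): code 1011 → (7.000,1.507)–(6.289,2.000)
cell (6,2): code 0001 → (6.289,2.000)–(6.000,2.081)
cell (7,0): code 0010 → (7.000,0.802)–(7.186,1.000)
cell (7,1): code 0001 → (7.186,1.000)–(7.000,1.507)
total: 8 segments, chained into 1 closed loop(s), length Σ = 4.814764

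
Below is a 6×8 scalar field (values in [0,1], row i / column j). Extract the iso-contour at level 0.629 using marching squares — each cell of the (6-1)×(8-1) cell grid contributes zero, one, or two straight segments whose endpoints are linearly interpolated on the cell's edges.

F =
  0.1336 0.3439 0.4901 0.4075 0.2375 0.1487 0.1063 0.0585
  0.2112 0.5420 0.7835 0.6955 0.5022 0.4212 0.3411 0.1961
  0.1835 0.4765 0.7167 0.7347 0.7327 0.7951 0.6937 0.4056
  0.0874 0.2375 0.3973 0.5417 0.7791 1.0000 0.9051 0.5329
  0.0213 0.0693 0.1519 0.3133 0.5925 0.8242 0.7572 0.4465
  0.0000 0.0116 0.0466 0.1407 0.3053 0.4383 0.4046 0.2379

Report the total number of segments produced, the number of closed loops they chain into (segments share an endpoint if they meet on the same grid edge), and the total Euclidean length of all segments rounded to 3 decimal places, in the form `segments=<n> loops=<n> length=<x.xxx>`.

cell (0,1): code 0100 → (0.473,2.000)–(1.000,1.360)
cell (0,2): code 1100 → (0.769,3.000)–(0.473,2.000)
cell (0,3): code 1000 → (1.000,3.344)–(0.769,3.000)
cell (1,1): code 0110 → (1.000,1.360)–(2.000,1.635)
cell (1,3): code 1101 → (1.550,4.000)–(1.000,3.344)
cell (1,4): code 1100 → (1.556,5.000)–(1.550,4.000)
cell (1,5): code 1100 → (1.817,6.000)–(1.556,5.000)
cell (1,6): code 1000 → (2.000,6.225)–(1.817,6.000)
cell (2,1): code 0010 → (2.000,1.635)–(2.275,2.000)
cell (2,2): code 0011 → (2.275,2.000)–(2.548,3.000)
cell (2,3): code 0111 → (2.548,3.000)–(3.000,3.368)
cell (2,6): code 1001 → (3.000,6.742)–(2.000,6.225)
cell (3,3): code 0010 → (3.000,3.368)–(3.804,4.000)
cell (3,4): code 0111 → (3.804,4.000)–(4.000,4.158)
cell (3,6): code 1001 → (4.000,6.413)–(3.000,6.742)
cell (4,4): code 0010 → (4.000,4.158)–(4.506,5.000)
cell (4,5): code 0011 → (4.506,5.000)–(4.364,6.000)
cell (4,6): code 0001 → (4.364,6.000)–(4.000,6.413)
total: 18 segments, chained into 1 closed loop(s), length Σ = 14.574327

segments=18 loops=1 length=14.574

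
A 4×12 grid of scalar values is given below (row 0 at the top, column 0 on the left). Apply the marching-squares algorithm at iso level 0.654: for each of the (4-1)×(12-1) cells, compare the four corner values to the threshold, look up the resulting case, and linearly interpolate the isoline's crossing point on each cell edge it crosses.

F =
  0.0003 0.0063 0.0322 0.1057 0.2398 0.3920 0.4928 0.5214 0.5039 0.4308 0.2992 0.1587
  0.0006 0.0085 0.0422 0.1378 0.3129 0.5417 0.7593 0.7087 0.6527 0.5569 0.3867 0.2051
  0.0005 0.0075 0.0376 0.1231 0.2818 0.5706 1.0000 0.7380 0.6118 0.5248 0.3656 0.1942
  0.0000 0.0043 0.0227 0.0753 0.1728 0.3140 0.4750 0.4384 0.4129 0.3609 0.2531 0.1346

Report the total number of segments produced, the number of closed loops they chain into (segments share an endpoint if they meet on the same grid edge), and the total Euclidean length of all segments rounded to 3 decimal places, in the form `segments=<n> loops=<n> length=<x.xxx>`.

segments=8 loops=1 length=7.580

cell (0,5): code 0100 → (0.605,6.000)–(1.000,5.516)
cell (0,6): code 1100 → (0.708,7.000)–(0.605,6.000)
cell (0,7): code 1000 → (1.000,7.977)–(0.708,7.000)
cell (1,5): code 0110 → (1.000,5.516)–(2.000,5.194)
cell (1,7): code 1001 → (2.000,7.666)–(1.000,7.977)
cell (2,5): code 0010 → (2.000,5.194)–(2.659,6.000)
cell (2,6): code 0011 → (2.659,6.000)–(2.280,7.000)
cell (2,7): code 0001 → (2.280,7.000)–(2.000,7.666)
total: 8 segments, chained into 1 closed loop(s), length Σ = 7.579879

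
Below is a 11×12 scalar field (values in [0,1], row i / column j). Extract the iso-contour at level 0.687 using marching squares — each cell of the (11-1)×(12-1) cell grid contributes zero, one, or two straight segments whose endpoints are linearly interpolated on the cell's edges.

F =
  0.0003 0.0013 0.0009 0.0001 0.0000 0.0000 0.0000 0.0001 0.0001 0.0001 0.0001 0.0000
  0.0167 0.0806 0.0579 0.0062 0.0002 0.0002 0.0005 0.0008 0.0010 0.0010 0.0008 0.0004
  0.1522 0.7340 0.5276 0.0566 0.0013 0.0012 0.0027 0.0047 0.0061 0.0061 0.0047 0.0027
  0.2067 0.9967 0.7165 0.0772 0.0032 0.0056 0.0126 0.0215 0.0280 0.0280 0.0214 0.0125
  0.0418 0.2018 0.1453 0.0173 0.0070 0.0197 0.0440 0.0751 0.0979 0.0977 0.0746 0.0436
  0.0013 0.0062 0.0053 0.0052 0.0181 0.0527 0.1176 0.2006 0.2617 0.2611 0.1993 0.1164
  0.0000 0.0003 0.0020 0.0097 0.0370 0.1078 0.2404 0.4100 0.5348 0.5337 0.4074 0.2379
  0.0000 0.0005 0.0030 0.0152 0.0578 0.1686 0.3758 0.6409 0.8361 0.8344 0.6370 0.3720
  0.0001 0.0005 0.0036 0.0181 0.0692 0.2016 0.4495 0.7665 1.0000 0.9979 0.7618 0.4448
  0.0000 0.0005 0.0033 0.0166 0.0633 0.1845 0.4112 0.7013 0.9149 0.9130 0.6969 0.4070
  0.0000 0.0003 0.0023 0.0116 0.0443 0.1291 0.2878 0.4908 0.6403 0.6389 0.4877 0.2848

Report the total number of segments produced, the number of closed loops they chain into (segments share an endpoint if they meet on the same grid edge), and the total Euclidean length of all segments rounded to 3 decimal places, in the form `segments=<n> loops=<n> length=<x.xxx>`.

cell (1,0): code 0100 → (1.928,1.000)–(2.000,0.919)
cell (1,1): code 1000 → (2.000,1.228)–(1.928,1.000)
cell (2,0): code 0110 → (2.000,0.919)–(3.000,0.608)
cell (2,1): code 1101 → (2.844,2.000)–(2.000,1.228)
cell (2,2): code 1000 → (3.000,2.046)–(2.844,2.000)
cell (3,0): code 0010 → (3.000,0.608)–(3.390,1.000)
cell (3,1): code 0011 → (3.390,1.000)–(3.052,2.000)
cell (3,2): code 0001 → (3.052,2.000)–(3.000,2.046)
cell (6,7): code 0100 → (6.505,8.000)–(7.000,7.236)
cell (6,8): code 1100 → (6.510,9.000)–(6.505,8.000)
cell (6,9): code 1000 → (7.000,9.747)–(6.510,9.000)
cell (7,6): code 0100 → (7.367,7.000)–(8.000,6.749)
cell (7,7): code 1110 → (7.000,7.236)–(7.367,7.000)
cell (7,9): code 1101 → (7.401,10.000)–(7.000,9.747)
cell (7,10): code 1000 → (8.000,10.236)–(7.401,10.000)
cell (8,6): code 0110 → (8.000,6.749)–(9.000,6.951)
cell (8,10): code 1001 → (9.000,10.034)–(8.000,10.236)
cell (9,6): code 0010 → (9.000,6.951)–(9.068,7.000)
cell (9,7): code 0011 → (9.068,7.000)–(9.830,8.000)
cell (9,8): code 0011 → (9.830,8.000)–(9.825,9.000)
cell (9,9): code 0011 → (9.825,9.000)–(9.047,10.000)
cell (9,10): code 0001 → (9.047,10.000)–(9.000,10.034)
total: 22 segments, chained into 2 closed loop(s), length Σ = 15.123626

segments=22 loops=2 length=15.124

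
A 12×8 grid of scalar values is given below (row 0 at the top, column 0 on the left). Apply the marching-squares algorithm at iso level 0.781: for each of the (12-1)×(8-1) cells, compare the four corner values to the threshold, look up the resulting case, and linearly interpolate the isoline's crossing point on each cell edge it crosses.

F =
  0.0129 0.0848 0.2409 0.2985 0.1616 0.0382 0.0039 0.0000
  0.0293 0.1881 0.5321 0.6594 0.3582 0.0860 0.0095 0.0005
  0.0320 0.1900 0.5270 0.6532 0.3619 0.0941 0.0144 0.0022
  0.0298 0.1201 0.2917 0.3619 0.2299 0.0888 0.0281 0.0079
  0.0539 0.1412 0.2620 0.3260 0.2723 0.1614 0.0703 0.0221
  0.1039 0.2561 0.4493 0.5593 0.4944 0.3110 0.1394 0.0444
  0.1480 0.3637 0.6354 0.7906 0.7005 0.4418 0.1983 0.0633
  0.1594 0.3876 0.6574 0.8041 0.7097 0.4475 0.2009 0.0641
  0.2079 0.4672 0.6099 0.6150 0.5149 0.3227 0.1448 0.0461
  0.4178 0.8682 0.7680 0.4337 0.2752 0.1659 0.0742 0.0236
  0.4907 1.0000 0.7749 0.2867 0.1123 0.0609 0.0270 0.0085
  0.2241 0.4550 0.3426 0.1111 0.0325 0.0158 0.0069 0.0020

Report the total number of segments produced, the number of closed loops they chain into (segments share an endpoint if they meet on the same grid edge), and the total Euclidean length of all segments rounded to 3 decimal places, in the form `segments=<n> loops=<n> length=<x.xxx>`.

cell (5,2): code 0100 → (5.958,3.000)–(6.000,2.938)
cell (5,3): code 1000 → (6.000,3.107)–(5.958,3.000)
cell (6,2): code 0110 → (6.000,2.938)–(7.000,2.843)
cell (6,3): code 1001 → (7.000,3.245)–(6.000,3.107)
cell (7,2): code 0010 → (7.000,2.843)–(7.122,3.000)
cell (7,3): code 0001 → (7.122,3.000)–(7.000,3.245)
cell (8,0): code 0100 → (8.783,1.000)–(9.000,0.806)
cell (8,1): code 1000 → (9.000,1.870)–(8.783,1.000)
cell (9,0): code 0110 → (9.000,0.806)–(10.000,0.570)
cell (9,1): code 1001 → (10.000,1.973)–(9.000,1.870)
cell (10,0): code 0010 → (10.000,0.570)–(10.402,1.000)
cell (10,1): code 0001 → (10.402,1.000)–(10.000,1.973)
total: 12 segments, chained into 2 closed loop(s), length Σ = 7.537827

segments=12 loops=2 length=7.538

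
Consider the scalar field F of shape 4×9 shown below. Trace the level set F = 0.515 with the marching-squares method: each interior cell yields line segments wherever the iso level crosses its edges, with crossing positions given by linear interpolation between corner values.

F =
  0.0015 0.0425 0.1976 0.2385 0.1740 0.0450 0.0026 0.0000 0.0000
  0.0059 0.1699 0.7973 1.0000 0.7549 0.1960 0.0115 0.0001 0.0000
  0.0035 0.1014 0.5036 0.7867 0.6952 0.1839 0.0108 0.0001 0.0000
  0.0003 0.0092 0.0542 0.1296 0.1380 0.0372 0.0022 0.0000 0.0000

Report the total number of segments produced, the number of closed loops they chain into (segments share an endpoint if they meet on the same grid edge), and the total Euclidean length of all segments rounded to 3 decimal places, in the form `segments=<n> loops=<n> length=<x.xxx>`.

cell (0,1): code 0100 → (0.529,2.000)–(1.000,1.550)
cell (0,2): code 1100 → (0.363,3.000)–(0.529,2.000)
cell (0,3): code 1100 → (0.587,4.000)–(0.363,3.000)
cell (0,4): code 1000 → (1.000,4.429)–(0.587,4.000)
cell (1,1): code 0010 → (1.000,1.550)–(1.961,2.000)
cell (1,2): code 0111 → (1.961,2.000)–(2.000,2.040)
cell (1,4): code 1001 → (2.000,4.352)–(1.000,4.429)
cell (2,2): code 0010 → (2.000,2.040)–(2.413,3.000)
cell (2,3): code 0011 → (2.413,3.000)–(2.323,4.000)
cell (2,4): code 0001 → (2.323,4.000)–(2.000,4.352)
total: 10 segments, chained into 1 closed loop(s), length Σ = 7.932869

segments=10 loops=1 length=7.933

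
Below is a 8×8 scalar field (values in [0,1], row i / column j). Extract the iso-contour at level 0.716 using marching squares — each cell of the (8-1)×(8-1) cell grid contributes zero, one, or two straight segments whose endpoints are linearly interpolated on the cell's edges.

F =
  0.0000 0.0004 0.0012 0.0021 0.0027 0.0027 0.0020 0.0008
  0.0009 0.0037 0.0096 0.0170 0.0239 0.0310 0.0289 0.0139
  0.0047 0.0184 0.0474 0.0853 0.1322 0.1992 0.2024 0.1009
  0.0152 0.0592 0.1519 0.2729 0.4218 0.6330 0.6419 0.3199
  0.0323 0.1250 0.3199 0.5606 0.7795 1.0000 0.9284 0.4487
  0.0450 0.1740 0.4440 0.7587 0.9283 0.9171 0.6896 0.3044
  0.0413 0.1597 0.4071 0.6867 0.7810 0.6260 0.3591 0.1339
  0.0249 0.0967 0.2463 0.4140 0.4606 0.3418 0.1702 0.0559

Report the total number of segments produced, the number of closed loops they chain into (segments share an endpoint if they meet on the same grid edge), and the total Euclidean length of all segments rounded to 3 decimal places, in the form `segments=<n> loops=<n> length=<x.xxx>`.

segments=14 loops=1 length=9.919

cell (3,3): code 0100 → (3.822,4.000)–(4.000,3.710)
cell (3,4): code 1100 → (3.226,5.000)–(3.822,4.000)
cell (3,5): code 1100 → (3.259,6.000)–(3.226,5.000)
cell (3,6): code 1000 → (4.000,6.443)–(3.259,6.000)
cell (4,2): code 0100 → (4.784,3.000)–(5.000,2.864)
cell (4,3): code 1110 → (4.000,3.710)–(4.784,3.000)
cell (4,5): code 1011 → (5.000,5.884)–(4.889,6.000)
cell (4,6): code 0001 → (4.889,6.000)–(4.000,6.443)
cell (5,2): code 0010 → (5.000,2.864)–(5.593,3.000)
cell (5,3): code 0111 → (5.593,3.000)–(6.000,3.311)
cell (5,4): code 1011 → (6.000,4.419)–(5.691,5.000)
cell (5,5): code 0001 → (5.691,5.000)–(5.000,5.884)
cell (6,3): code 0010 → (6.000,3.311)–(6.203,4.000)
cell (6,4): code 0001 → (6.203,4.000)–(6.000,4.419)
total: 14 segments, chained into 1 closed loop(s), length Σ = 9.919433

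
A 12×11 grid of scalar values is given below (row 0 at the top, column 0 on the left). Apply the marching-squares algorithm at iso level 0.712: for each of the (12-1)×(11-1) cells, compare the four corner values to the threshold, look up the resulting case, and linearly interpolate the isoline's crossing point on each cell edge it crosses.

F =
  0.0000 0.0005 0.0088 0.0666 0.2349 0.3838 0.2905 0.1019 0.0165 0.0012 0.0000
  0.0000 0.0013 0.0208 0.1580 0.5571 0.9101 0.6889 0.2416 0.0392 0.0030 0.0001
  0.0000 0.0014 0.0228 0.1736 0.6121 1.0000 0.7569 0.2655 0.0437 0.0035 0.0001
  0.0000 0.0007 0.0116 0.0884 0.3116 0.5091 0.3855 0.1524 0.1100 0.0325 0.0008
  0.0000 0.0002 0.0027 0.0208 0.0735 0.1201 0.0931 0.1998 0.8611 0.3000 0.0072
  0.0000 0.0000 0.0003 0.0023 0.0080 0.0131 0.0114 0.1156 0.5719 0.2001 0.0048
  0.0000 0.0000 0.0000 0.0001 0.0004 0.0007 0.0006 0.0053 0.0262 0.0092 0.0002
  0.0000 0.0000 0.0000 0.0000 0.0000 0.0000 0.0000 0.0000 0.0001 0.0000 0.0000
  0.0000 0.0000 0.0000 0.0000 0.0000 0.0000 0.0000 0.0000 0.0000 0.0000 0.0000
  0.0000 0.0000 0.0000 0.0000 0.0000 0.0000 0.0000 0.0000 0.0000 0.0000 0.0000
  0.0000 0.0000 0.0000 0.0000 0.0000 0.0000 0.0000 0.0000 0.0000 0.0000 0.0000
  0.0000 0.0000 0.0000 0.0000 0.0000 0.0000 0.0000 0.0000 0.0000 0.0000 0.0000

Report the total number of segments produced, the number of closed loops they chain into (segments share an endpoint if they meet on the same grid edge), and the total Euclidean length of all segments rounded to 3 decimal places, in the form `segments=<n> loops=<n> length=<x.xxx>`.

segments=12 loops=2 length=7.661

cell (0,4): code 0100 → (0.624,5.000)–(1.000,4.439)
cell (0,5): code 1000 → (1.000,5.896)–(0.624,5.000)
cell (1,4): code 0110 → (1.000,4.439)–(2.000,4.258)
cell (1,5): code 1101 → (1.340,6.000)–(1.000,5.896)
cell (1,6): code 1000 → (2.000,6.091)–(1.340,6.000)
cell (2,4): code 0010 → (2.000,4.258)–(2.587,5.000)
cell (2,5): code 0011 → (2.587,5.000)–(2.121,6.000)
cell (2,6): code 0001 → (2.121,6.000)–(2.000,6.091)
cell (3,7): code 0100 → (3.801,8.000)–(4.000,7.775)
cell (3,8): code 1000 → (4.000,8.266)–(3.801,8.000)
cell (4,7): code 0010 → (4.000,7.775)–(4.516,8.000)
cell (4,8): code 0001 → (4.516,8.000)–(4.000,8.266)
total: 12 segments, chained into 2 closed loop(s), length Σ = 7.661238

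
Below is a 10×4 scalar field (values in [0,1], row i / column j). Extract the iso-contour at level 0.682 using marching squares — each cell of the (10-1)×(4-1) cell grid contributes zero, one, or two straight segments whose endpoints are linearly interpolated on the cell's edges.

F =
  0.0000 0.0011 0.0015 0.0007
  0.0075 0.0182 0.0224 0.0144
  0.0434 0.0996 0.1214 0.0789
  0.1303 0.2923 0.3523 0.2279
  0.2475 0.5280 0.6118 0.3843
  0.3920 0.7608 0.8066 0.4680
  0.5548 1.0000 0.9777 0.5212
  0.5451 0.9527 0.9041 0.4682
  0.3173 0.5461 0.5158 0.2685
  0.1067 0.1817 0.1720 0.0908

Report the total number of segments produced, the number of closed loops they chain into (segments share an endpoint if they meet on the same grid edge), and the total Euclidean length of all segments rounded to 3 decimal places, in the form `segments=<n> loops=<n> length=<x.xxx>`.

segments=10 loops=1 length=9.061

cell (4,0): code 0100 → (4.662,1.000)–(5.000,0.786)
cell (4,1): code 1100 → (4.360,2.000)–(4.662,1.000)
cell (4,2): code 1000 → (5.000,2.368)–(4.360,2.000)
cell (5,0): code 0110 → (5.000,0.786)–(6.000,0.286)
cell (5,2): code 1001 → (6.000,2.648)–(5.000,2.368)
cell (6,0): code 0110 → (6.000,0.286)–(7.000,0.336)
cell (6,2): code 1001 → (7.000,2.510)–(6.000,2.648)
cell (7,0): code 0010 → (7.000,0.336)–(7.666,1.000)
cell (7,1): code 0011 → (7.666,1.000)–(7.572,2.000)
cell (7,2): code 0001 → (7.572,2.000)–(7.000,2.510)
total: 10 segments, chained into 1 closed loop(s), length Σ = 9.060827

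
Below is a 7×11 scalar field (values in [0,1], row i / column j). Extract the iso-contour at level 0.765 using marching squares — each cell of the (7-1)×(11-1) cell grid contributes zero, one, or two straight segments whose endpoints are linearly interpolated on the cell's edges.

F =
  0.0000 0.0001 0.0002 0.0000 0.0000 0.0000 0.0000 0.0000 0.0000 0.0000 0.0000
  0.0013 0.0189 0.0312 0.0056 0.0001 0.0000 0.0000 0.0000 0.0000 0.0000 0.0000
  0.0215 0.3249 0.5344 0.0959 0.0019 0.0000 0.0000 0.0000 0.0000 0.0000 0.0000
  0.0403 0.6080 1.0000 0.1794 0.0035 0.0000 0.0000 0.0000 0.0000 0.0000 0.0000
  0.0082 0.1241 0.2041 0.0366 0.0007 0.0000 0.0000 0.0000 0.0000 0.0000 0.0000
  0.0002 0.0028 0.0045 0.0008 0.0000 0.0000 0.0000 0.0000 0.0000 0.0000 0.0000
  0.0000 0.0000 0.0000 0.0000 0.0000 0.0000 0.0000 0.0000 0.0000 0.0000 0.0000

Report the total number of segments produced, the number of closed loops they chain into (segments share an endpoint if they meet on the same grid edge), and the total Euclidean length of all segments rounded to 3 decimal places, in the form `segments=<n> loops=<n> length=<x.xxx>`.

cell (2,1): code 0100 → (2.495,2.000)–(3.000,1.401)
cell (2,2): code 1000 → (3.000,2.286)–(2.495,2.000)
cell (3,1): code 0010 → (3.000,1.401)–(3.295,2.000)
cell (3,2): code 0001 → (3.295,2.000)–(3.000,2.286)
total: 4 segments, chained into 1 closed loop(s), length Σ = 2.443564

segments=4 loops=1 length=2.444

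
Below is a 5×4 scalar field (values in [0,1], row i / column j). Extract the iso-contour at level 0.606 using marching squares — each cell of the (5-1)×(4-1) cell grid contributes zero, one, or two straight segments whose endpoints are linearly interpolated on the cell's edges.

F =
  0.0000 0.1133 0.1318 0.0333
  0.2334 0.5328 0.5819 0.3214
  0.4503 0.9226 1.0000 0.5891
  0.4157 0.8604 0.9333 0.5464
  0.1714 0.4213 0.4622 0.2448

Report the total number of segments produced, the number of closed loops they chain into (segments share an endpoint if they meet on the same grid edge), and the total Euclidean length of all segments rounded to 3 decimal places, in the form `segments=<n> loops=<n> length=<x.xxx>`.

cell (1,0): code 0100 → (1.188,1.000)–(2.000,0.330)
cell (1,1): code 1100 → (1.058,2.000)–(1.188,1.000)
cell (1,2): code 1000 → (2.000,2.959)–(1.058,2.000)
cell (2,0): code 0110 → (2.000,0.330)–(3.000,0.428)
cell (2,2): code 1001 → (3.000,2.846)–(2.000,2.959)
cell (3,0): code 0010 → (3.000,0.428)–(3.579,1.000)
cell (3,1): code 0011 → (3.579,1.000)–(3.695,2.000)
cell (3,2): code 0001 → (3.695,2.000)–(3.000,2.846)
total: 8 segments, chained into 1 closed loop(s), length Σ = 8.332659

segments=8 loops=1 length=8.333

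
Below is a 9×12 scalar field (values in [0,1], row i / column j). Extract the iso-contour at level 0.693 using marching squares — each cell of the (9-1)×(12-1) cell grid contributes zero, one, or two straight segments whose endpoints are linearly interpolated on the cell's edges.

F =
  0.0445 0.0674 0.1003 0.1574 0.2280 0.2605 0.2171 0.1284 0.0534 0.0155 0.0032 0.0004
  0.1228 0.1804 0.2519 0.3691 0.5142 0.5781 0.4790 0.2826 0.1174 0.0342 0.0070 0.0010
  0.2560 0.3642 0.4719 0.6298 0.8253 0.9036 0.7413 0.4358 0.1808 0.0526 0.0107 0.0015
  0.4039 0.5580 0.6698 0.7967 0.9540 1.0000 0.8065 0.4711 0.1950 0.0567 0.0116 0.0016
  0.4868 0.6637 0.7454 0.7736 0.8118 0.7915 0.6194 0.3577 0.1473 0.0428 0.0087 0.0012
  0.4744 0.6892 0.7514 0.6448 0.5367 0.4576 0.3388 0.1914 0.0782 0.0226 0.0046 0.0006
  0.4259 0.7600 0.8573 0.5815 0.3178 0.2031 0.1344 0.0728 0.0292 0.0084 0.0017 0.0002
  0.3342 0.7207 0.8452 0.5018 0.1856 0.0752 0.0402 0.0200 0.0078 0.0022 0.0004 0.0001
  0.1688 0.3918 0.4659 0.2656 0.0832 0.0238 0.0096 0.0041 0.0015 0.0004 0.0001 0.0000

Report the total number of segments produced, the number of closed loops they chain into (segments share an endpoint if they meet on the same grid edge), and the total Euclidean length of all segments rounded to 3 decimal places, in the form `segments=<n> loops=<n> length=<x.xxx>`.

cell (1,3): code 0100 → (1.575,4.000)–(2.000,3.323)
cell (1,4): code 1100 → (1.353,5.000)–(1.575,4.000)
cell (1,5): code 1100 → (1.816,6.000)–(1.353,5.000)
cell (1,6): code 1000 → (2.000,6.158)–(1.816,6.000)
cell (2,2): code 0100 → (2.379,3.000)–(3.000,2.183)
cell (2,3): code 1110 → (2.000,3.323)–(2.379,3.000)
cell (2,6): code 1001 → (3.000,6.338)–(2.000,6.158)
cell (3,1): code 0100 → (3.307,2.000)–(4.000,1.359)
cell (3,2): code 1110 → (3.000,2.183)–(3.307,2.000)
cell (3,5): code 1011 → (4.000,5.572)–(3.607,6.000)
cell (3,6): code 0001 → (3.607,6.000)–(3.000,6.338)
cell (4,1): code 0110 → (4.000,1.359)–(5.000,1.061)
cell (4,2): code 1011 → (5.000,2.548)–(4.626,3.000)
cell (4,3): code 0011 → (4.626,3.000)–(4.432,4.000)
cell (4,4): code 0011 → (4.432,4.000)–(4.295,5.000)
cell (4,5): code 0001 → (4.295,5.000)–(4.000,5.572)
cell (5,0): code 0100 → (5.054,1.000)–(6.000,0.799)
cell (5,1): code 1110 → (5.000,1.061)–(5.054,1.000)
cell (5,2): code 1001 → (6.000,2.596)–(5.000,2.548)
cell (6,0): code 0110 → (6.000,0.799)–(7.000,0.928)
cell (6,2): code 1001 → (7.000,2.443)–(6.000,2.596)
cell (7,0): code 0010 → (7.000,0.928)–(7.084,1.000)
cell (7,1): code 0011 → (7.084,1.000)–(7.401,2.000)
cell (7,2): code 0001 → (7.401,2.000)–(7.000,2.443)
total: 24 segments, chained into 1 closed loop(s), length Σ = 18.415253

segments=24 loops=1 length=18.415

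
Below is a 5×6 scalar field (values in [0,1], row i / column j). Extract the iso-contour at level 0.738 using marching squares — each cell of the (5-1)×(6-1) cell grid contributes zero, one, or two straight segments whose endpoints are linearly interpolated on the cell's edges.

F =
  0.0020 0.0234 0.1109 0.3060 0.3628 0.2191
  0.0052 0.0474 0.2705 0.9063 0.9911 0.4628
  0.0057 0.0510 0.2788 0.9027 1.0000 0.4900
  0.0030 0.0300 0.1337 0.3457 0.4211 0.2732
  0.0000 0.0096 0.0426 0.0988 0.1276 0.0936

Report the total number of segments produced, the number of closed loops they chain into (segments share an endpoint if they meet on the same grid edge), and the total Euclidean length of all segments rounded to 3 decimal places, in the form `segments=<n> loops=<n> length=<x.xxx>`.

segments=8 loops=1 length=6.113

cell (0,2): code 0100 → (0.720,3.000)–(1.000,2.735)
cell (0,3): code 1100 → (0.597,4.000)–(0.720,3.000)
cell (0,4): code 1000 → (1.000,4.479)–(0.597,4.000)
cell (1,2): code 0110 → (1.000,2.735)–(2.000,2.736)
cell (1,4): code 1001 → (2.000,4.514)–(1.000,4.479)
cell (2,2): code 0010 → (2.000,2.736)–(2.296,3.000)
cell (2,3): code 0011 → (2.296,3.000)–(2.453,4.000)
cell (2,4): code 0001 → (2.453,4.000)–(2.000,4.514)
total: 8 segments, chained into 1 closed loop(s), length Σ = 6.112854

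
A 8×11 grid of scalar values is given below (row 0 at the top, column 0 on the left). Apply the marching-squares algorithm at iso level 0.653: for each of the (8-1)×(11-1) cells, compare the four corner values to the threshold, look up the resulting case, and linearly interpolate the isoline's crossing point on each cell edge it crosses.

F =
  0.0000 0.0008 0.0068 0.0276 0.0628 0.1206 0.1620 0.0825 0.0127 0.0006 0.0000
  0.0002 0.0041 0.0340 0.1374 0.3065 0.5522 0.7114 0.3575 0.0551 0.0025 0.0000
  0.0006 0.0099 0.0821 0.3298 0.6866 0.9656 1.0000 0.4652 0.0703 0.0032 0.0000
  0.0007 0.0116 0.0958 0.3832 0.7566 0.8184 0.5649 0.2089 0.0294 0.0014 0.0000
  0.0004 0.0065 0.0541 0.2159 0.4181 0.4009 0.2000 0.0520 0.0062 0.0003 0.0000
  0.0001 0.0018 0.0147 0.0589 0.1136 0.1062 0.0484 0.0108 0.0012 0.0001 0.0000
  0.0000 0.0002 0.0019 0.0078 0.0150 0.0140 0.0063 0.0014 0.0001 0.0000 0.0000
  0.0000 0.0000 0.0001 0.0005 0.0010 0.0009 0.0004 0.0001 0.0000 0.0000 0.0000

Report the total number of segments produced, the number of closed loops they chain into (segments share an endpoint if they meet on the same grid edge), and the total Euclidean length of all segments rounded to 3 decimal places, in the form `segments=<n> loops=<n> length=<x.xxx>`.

segments=12 loops=1 length=8.327

cell (0,5): code 0100 → (0.894,6.000)–(1.000,5.633)
cell (0,6): code 1000 → (1.000,6.165)–(0.894,6.000)
cell (1,3): code 0100 → (1.912,4.000)–(2.000,3.906)
cell (1,4): code 1100 → (1.244,5.000)–(1.912,4.000)
cell (1,5): code 1110 → (1.000,5.633)–(1.244,5.000)
cell (1,6): code 1001 → (2.000,6.649)–(1.000,6.165)
cell (2,3): code 0110 → (2.000,3.906)–(3.000,3.723)
cell (2,5): code 1011 → (3.000,5.652)–(2.798,6.000)
cell (2,6): code 0001 → (2.798,6.000)–(2.000,6.649)
cell (3,3): code 0010 → (3.000,3.723)–(3.306,4.000)
cell (3,4): code 0011 → (3.306,4.000)–(3.396,5.000)
cell (3,5): code 0001 → (3.396,5.000)–(3.000,5.652)
total: 12 segments, chained into 1 closed loop(s), length Σ = 8.326690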